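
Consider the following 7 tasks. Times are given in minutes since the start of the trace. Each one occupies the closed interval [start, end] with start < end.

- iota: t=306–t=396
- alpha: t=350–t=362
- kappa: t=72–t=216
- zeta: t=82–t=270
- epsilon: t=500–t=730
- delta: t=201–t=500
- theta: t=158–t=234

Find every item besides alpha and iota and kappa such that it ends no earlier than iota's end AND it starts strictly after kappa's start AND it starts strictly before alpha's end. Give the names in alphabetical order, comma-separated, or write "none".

delta

Conditions: its end is no earlier than iota's end (X.end >= t=396) AND its start is strictly after kappa's start (X.start > t=72) AND its start is strictly before alpha's end (X.start < t=362).
delta: end t=500 >= t=396? ✓; start t=201 > t=72? ✓; start t=201 < t=362? ✓ → yes.
epsilon: end t=730 >= t=396? ✓; start t=500 > t=72? ✓; start t=500 < t=362? ✗ → no.
theta: end t=234 >= t=396? ✗; start t=158 > t=72? ✓; start t=158 < t=362? ✓ → no.
zeta: end t=270 >= t=396? ✗; start t=82 > t=72? ✓; start t=82 < t=362? ✓ → no.
Result: delta.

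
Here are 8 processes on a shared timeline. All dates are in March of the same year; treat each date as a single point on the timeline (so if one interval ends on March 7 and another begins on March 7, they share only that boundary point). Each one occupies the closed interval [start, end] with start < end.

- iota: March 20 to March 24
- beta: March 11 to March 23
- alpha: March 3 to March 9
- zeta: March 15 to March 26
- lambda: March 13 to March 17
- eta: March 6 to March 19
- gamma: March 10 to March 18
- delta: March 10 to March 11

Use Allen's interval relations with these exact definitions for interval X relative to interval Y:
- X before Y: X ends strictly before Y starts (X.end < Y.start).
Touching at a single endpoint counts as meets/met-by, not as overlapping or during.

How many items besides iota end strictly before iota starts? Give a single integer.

Target iota = [March 20, March 24].
alpha [March 3, March 9] → before → counts.
beta [March 11, March 23] → overlaps → no.
delta [March 10, March 11] → before → counts.
eta [March 6, March 19] → before → counts.
gamma [March 10, March 18] → before → counts.
lambda [March 13, March 17] → before → counts.
zeta [March 15, March 26] → contains → no.
Total: 5.

5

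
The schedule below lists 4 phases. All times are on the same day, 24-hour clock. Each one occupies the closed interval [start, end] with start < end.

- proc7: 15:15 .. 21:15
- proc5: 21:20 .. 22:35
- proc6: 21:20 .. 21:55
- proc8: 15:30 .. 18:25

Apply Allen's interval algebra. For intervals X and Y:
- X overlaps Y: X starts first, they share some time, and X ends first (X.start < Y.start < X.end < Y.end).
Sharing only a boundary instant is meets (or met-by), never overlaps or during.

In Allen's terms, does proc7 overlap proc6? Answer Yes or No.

No

proc7 = [15:15, 21:15], proc6 = [21:20, 21:55].
Actual relation of proc7 to proc6: before.
Asked whether 'overlaps' holds → No.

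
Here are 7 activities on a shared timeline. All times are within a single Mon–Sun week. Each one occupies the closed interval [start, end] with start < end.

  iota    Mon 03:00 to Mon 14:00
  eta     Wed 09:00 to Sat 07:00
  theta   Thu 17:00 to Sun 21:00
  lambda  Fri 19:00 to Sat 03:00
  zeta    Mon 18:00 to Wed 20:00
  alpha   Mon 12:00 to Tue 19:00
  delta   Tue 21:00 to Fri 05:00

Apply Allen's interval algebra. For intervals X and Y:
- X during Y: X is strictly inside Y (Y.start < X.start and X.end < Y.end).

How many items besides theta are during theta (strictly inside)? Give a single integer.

1

Target theta = [Thu 17:00, Sun 21:00].
alpha [Mon 12:00, Tue 19:00] → before → no.
delta [Tue 21:00, Fri 05:00] → overlaps → no.
eta [Wed 09:00, Sat 07:00] → overlaps → no.
iota [Mon 03:00, Mon 14:00] → before → no.
lambda [Fri 19:00, Sat 03:00] → during → counts.
zeta [Mon 18:00, Wed 20:00] → before → no.
Total: 1.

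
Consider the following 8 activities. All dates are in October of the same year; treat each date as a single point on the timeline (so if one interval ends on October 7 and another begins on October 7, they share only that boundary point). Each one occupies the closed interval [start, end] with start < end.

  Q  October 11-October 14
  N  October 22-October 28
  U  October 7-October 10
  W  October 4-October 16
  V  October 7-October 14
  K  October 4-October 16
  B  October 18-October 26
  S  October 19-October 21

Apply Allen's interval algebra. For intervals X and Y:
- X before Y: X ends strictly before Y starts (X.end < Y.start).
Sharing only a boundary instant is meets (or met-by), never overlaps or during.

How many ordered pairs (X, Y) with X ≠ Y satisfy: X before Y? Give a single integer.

17

Checking all 56 ordered pairs for relation 'before'; matching pairs in alphabetical order:
(K, B): K before B ✓
(K, N): K before N ✓
(K, S): K before S ✓
(Q, B): Q before B ✓
(Q, N): Q before N ✓
(Q, S): Q before S ✓
(S, N): S before N ✓
(U, B): U before B ✓
(U, N): U before N ✓
(U, Q): U before Q ✓
(U, S): U before S ✓
(V, B): V before B ✓
(V, N): V before N ✓
(V, S): V before S ✓
(W, B): W before B ✓
(W, N): W before N ✓
(W, S): W before S ✓
Count: 17.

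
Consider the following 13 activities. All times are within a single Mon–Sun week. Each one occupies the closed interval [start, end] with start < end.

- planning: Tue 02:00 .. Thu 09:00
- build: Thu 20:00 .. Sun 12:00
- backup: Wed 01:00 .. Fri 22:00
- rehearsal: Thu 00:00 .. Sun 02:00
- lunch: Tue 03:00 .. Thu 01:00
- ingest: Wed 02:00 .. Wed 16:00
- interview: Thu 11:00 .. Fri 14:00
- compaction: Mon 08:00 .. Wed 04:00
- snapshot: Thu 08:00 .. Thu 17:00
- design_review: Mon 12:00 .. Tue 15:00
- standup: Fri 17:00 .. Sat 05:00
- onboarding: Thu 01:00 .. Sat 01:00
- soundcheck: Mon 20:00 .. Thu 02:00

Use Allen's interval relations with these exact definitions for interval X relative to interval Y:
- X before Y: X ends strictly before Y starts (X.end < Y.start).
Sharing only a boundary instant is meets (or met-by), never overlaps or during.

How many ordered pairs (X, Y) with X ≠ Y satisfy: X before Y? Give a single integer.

Checking all 156 ordered pairs for relation 'before'; matching pairs in alphabetical order:
(compaction, build): compaction before build ✓
(compaction, interview): compaction before interview ✓
(compaction, onboarding): compaction before onboarding ✓
(compaction, rehearsal): compaction before rehearsal ✓
(compaction, snapshot): compaction before snapshot ✓
(compaction, standup): compaction before standup ✓
(design_review, backup): design_review before backup ✓
(design_review, build): design_review before build ✓
(design_review, ingest): design_review before ingest ✓
(design_review, interview): design_review before interview ✓
(design_review, onboarding): design_review before onboarding ✓
(design_review, rehearsal): design_review before rehearsal ✓
(design_review, snapshot): design_review before snapshot ✓
(design_review, standup): design_review before standup ✓
(ingest, build): ingest before build ✓
(ingest, interview): ingest before interview ✓
(ingest, onboarding): ingest before onboarding ✓
(ingest, rehearsal): ingest before rehearsal ✓
(ingest, snapshot): ingest before snapshot ✓
(ingest, standup): ingest before standup ✓
(interview, standup): interview before standup ✓
(lunch, build): lunch before build ✓
(lunch, interview): lunch before interview ✓
(lunch, snapshot): lunch before snapshot ✓
... plus 10 further pairs not listed.
Count: 34.

34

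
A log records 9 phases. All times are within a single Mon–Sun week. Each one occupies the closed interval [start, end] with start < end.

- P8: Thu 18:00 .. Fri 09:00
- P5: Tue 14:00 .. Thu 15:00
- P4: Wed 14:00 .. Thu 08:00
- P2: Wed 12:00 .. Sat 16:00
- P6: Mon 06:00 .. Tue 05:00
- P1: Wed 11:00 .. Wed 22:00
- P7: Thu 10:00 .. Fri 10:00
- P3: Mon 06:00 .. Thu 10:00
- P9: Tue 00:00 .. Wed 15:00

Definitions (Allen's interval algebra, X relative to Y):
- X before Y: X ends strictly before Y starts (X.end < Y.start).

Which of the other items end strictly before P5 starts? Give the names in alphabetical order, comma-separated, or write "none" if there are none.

Target P5 = [Tue 14:00, Thu 15:00].
P1 [Wed 11:00, Wed 22:00] → during → no.
P2 [Wed 12:00, Sat 16:00] → overlapped-by → no.
P3 [Mon 06:00, Thu 10:00] → overlaps → no.
P4 [Wed 14:00, Thu 08:00] → during → no.
P6 [Mon 06:00, Tue 05:00] → before → yes.
P7 [Thu 10:00, Fri 10:00] → overlapped-by → no.
P8 [Thu 18:00, Fri 09:00] → after → no.
P9 [Tue 00:00, Wed 15:00] → overlaps → no.
Result: P6.

P6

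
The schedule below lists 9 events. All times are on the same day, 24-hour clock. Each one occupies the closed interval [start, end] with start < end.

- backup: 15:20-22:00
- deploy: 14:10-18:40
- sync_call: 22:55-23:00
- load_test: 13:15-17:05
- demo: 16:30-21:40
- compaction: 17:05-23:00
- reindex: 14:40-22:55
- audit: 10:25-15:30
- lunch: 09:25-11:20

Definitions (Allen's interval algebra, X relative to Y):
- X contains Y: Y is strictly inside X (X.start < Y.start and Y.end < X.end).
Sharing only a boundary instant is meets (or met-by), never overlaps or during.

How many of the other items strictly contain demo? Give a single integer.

Target demo = [16:30, 21:40].
audit [10:25, 15:30] → before → no.
backup [15:20, 22:00] → contains → counts.
compaction [17:05, 23:00] → overlapped-by → no.
deploy [14:10, 18:40] → overlaps → no.
load_test [13:15, 17:05] → overlaps → no.
lunch [09:25, 11:20] → before → no.
reindex [14:40, 22:55] → contains → counts.
sync_call [22:55, 23:00] → after → no.
Total: 2.

2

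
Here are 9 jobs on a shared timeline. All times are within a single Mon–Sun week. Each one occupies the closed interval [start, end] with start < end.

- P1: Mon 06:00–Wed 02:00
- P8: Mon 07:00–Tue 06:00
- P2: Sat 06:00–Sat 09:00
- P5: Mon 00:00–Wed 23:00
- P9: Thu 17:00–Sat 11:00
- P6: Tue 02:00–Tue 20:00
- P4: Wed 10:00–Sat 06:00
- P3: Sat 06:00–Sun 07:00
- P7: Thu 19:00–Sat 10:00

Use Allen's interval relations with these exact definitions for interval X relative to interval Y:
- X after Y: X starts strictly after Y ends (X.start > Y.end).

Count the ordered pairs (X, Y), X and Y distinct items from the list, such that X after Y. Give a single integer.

19

Checking all 72 ordered pairs for relation 'after'; matching pairs in alphabetical order:
(P2, P1): P2 after P1 ✓
(P2, P5): P2 after P5 ✓
(P2, P6): P2 after P6 ✓
(P2, P8): P2 after P8 ✓
(P3, P1): P3 after P1 ✓
(P3, P5): P3 after P5 ✓
(P3, P6): P3 after P6 ✓
(P3, P8): P3 after P8 ✓
(P4, P1): P4 after P1 ✓
(P4, P6): P4 after P6 ✓
(P4, P8): P4 after P8 ✓
(P7, P1): P7 after P1 ✓
(P7, P5): P7 after P5 ✓
(P7, P6): P7 after P6 ✓
(P7, P8): P7 after P8 ✓
(P9, P1): P9 after P1 ✓
(P9, P5): P9 after P5 ✓
(P9, P6): P9 after P6 ✓
(P9, P8): P9 after P8 ✓
Count: 19.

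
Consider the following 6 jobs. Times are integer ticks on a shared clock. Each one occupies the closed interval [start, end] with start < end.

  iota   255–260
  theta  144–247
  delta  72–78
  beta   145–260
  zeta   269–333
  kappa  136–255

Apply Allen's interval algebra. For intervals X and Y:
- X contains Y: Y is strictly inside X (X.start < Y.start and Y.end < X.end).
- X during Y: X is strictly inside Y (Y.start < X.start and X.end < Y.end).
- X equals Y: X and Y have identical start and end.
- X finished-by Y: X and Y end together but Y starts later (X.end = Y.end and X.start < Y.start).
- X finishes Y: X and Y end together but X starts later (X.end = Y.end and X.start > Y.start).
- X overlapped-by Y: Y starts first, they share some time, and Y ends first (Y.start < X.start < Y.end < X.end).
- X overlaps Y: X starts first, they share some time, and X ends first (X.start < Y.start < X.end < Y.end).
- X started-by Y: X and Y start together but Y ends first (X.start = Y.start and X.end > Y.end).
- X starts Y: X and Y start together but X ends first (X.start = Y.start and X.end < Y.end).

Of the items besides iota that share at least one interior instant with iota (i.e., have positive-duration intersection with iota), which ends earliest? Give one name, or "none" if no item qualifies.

Target iota = [255, 260].
beta [145, 260] → finished-by → candidate.
delta [72, 78] → before → excluded.
kappa [136, 255] → meets → excluded.
theta [144, 247] → before → excluded.
zeta [269, 333] → after → excluded.
Among candidates, earliest end is 260 → beta.

beta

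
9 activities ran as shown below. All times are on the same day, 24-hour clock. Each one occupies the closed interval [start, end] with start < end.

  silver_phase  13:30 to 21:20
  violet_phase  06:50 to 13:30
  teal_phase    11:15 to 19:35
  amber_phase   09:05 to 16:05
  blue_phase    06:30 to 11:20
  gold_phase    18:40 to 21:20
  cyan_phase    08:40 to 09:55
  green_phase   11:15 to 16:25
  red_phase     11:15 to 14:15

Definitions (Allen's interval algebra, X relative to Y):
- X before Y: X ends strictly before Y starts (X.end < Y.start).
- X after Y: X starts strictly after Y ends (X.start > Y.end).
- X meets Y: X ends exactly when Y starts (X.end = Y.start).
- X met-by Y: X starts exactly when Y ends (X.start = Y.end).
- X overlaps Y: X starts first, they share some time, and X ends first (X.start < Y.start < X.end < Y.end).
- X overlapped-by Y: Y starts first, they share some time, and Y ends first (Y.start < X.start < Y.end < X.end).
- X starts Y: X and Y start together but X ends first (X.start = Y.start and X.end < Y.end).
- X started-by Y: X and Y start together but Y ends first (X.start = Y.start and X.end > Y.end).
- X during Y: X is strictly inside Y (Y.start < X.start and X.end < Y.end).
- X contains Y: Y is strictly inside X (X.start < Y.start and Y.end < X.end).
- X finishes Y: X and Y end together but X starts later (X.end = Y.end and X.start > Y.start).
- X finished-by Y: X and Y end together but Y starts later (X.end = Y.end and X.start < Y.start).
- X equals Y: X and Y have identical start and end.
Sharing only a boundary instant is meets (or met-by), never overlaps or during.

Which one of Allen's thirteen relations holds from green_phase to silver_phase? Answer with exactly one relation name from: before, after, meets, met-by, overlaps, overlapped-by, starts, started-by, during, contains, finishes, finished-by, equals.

green_phase = [11:15, 16:25]; silver_phase = [13:30, 21:20].
Compare endpoints: green_phase.start < silver_phase.start, green_phase.start < silver_phase.end, green_phase.end > silver_phase.start, green_phase.end < silver_phase.end.
That pattern is 'overlaps'.

overlaps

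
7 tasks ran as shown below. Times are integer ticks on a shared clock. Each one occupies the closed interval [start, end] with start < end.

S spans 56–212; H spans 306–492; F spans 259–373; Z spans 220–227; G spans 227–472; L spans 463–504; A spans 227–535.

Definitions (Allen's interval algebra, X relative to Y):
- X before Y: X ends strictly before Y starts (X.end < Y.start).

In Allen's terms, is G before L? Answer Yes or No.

G = [227, 472], L = [463, 504].
Actual relation of G to L: overlaps.
Asked whether 'before' holds → No.

No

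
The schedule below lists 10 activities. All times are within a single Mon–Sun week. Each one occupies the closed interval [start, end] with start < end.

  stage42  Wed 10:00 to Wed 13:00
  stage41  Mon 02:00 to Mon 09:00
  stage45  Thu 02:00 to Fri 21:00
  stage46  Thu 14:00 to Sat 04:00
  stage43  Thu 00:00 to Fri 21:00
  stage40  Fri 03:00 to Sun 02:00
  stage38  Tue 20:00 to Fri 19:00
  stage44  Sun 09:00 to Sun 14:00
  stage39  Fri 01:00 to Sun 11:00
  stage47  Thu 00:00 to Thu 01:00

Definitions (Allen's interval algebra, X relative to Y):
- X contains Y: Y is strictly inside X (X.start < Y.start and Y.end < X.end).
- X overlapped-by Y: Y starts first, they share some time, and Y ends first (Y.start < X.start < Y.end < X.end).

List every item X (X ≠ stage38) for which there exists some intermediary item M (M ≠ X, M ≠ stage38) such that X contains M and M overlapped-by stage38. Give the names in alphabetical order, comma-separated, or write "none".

Target stage38 = [Tue 20:00, Fri 19:00].
Intermediaries M with M overlapped-by stage38: stage39, stage40, stage43, stage45, stage46.
Via stage39 — items with X contains stage39: none.
Via stage40 — items with X contains stage40: stage39.
Via stage43 — items with X contains stage43: none.
Via stage45 — items with X contains stage45: none.
Via stage46 — items with X contains stage46: none.
Union: stage39.

stage39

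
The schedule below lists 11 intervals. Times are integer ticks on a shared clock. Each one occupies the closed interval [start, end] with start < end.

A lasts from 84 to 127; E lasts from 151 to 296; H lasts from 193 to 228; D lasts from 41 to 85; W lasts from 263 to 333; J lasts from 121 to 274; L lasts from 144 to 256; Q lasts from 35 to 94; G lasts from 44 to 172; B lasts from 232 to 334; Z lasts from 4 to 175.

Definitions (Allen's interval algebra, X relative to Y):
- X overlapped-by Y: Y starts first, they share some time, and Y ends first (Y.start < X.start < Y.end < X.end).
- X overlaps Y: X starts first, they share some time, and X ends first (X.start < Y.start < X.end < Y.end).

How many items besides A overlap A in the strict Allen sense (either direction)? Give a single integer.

3

Target A = [84, 127].
B [232, 334] → after → no.
D [41, 85] → overlaps → counts.
E [151, 296] → after → no.
G [44, 172] → contains → no.
H [193, 228] → after → no.
J [121, 274] → overlapped-by → counts.
L [144, 256] → after → no.
Q [35, 94] → overlaps → counts.
W [263, 333] → after → no.
Z [4, 175] → contains → no.
Total: 3.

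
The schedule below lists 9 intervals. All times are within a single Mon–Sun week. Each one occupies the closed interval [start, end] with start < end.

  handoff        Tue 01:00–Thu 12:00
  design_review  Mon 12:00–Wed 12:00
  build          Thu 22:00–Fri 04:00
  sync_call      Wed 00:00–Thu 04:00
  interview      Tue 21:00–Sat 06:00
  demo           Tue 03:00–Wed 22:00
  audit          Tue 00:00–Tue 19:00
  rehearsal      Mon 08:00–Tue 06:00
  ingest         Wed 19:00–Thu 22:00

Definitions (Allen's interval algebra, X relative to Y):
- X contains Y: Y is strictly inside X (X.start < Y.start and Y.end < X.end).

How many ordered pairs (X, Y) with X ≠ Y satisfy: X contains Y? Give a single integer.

6

Checking all 72 ordered pairs for relation 'contains'; matching pairs in alphabetical order:
(design_review, audit): design_review contains audit ✓
(handoff, demo): handoff contains demo ✓
(handoff, sync_call): handoff contains sync_call ✓
(interview, build): interview contains build ✓
(interview, ingest): interview contains ingest ✓
(interview, sync_call): interview contains sync_call ✓
Count: 6.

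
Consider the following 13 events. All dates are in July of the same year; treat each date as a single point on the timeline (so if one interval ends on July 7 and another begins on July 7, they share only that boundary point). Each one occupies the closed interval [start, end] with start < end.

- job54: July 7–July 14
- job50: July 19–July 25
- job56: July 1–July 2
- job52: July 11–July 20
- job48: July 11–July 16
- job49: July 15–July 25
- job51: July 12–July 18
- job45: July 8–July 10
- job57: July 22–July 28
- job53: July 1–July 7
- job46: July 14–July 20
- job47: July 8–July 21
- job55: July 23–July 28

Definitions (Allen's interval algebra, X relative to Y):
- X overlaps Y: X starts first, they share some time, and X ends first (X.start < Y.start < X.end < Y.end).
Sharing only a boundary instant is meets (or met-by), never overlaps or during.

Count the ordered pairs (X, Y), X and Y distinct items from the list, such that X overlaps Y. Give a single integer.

19

Checking all 156 ordered pairs for relation 'overlaps'; matching pairs in alphabetical order:
(job46, job49): job46 overlaps job49 ✓
(job46, job50): job46 overlaps job50 ✓
(job47, job49): job47 overlaps job49 ✓
(job47, job50): job47 overlaps job50 ✓
(job48, job46): job48 overlaps job46 ✓
(job48, job49): job48 overlaps job49 ✓
(job48, job51): job48 overlaps job51 ✓
(job49, job55): job49 overlaps job55 ✓
(job49, job57): job49 overlaps job57 ✓
(job50, job55): job50 overlaps job55 ✓
(job50, job57): job50 overlaps job57 ✓
(job51, job46): job51 overlaps job46 ✓
(job51, job49): job51 overlaps job49 ✓
(job52, job49): job52 overlaps job49 ✓
(job52, job50): job52 overlaps job50 ✓
(job54, job47): job54 overlaps job47 ✓
(job54, job48): job54 overlaps job48 ✓
(job54, job51): job54 overlaps job51 ✓
(job54, job52): job54 overlaps job52 ✓
Count: 19.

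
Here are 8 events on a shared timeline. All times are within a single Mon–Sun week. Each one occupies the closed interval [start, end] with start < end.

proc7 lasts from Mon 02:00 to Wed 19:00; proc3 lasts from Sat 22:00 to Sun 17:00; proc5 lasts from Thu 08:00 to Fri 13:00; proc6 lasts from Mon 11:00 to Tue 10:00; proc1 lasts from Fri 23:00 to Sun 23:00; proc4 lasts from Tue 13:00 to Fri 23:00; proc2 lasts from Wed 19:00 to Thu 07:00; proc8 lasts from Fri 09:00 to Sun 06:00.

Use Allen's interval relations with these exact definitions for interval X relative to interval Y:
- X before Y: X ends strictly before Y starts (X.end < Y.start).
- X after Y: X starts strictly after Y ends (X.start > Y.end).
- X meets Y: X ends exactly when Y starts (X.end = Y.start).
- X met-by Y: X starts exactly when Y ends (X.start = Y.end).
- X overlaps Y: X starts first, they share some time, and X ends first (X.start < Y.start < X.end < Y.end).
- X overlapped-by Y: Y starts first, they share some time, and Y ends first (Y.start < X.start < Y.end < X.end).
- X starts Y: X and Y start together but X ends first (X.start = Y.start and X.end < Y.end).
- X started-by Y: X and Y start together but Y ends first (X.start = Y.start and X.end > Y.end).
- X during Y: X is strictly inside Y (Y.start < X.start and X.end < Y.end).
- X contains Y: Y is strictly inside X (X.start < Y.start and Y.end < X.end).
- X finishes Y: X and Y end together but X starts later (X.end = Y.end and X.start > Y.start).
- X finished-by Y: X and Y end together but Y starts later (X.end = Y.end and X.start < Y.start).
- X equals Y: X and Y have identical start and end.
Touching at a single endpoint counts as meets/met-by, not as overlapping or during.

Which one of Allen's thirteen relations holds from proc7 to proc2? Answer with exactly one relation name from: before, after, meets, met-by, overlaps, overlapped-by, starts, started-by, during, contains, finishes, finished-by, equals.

meets

proc7 = [Mon 02:00, Wed 19:00]; proc2 = [Wed 19:00, Thu 07:00].
Compare endpoints: proc7.start < proc2.start, proc7.start < proc2.end, proc7.end = proc2.start, proc7.end < proc2.end.
That pattern is 'meets'.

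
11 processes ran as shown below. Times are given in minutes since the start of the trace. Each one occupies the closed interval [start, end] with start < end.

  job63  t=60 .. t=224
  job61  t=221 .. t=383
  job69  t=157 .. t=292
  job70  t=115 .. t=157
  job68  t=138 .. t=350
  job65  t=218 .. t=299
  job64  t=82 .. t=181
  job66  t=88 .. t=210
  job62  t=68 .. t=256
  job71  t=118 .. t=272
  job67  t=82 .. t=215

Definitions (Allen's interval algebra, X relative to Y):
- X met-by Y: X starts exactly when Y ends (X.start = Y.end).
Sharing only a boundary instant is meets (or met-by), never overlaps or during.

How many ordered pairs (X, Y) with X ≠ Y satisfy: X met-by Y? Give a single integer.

1

Checking all 110 ordered pairs for relation 'met-by'; matching pairs in alphabetical order:
(job69, job70): job69 met-by job70 ✓
Count: 1.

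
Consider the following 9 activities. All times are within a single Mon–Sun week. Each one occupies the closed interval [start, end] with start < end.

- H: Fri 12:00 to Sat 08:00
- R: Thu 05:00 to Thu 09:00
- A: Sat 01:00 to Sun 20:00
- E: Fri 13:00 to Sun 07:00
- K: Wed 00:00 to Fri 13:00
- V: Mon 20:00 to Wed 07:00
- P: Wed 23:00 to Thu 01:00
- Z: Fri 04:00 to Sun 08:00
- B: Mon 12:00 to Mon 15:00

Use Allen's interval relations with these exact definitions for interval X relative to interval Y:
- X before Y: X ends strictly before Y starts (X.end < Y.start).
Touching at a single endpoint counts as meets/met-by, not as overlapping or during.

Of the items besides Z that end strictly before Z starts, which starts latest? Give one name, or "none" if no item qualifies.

R

Target Z = [Fri 04:00, Sun 08:00].
A [Sat 01:00, Sun 20:00] → overlapped-by → excluded.
B [Mon 12:00, Mon 15:00] → before → candidate.
E [Fri 13:00, Sun 07:00] → during → excluded.
H [Fri 12:00, Sat 08:00] → during → excluded.
K [Wed 00:00, Fri 13:00] → overlaps → excluded.
P [Wed 23:00, Thu 01:00] → before → candidate.
R [Thu 05:00, Thu 09:00] → before → candidate.
V [Mon 20:00, Wed 07:00] → before → candidate.
Among candidates, latest start is Thu 05:00 → R.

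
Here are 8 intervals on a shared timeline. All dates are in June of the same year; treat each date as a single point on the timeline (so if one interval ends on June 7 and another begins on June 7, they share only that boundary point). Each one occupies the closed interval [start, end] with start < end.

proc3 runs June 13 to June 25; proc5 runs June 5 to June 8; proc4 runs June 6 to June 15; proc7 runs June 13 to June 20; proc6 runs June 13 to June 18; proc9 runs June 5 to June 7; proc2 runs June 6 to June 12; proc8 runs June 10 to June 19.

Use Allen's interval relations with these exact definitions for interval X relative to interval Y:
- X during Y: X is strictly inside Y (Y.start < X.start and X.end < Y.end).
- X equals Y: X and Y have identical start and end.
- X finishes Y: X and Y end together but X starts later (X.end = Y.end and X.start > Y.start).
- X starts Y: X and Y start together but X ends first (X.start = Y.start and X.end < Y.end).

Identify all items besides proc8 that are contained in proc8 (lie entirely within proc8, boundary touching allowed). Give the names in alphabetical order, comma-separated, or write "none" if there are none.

Target proc8 = [June 10, June 19].
proc2 [June 6, June 12] → overlaps → no.
proc3 [June 13, June 25] → overlapped-by → no.
proc4 [June 6, June 15] → overlaps → no.
proc5 [June 5, June 8] → before → no.
proc6 [June 13, June 18] → during → yes.
proc7 [June 13, June 20] → overlapped-by → no.
proc9 [June 5, June 7] → before → no.
Result: proc6.

proc6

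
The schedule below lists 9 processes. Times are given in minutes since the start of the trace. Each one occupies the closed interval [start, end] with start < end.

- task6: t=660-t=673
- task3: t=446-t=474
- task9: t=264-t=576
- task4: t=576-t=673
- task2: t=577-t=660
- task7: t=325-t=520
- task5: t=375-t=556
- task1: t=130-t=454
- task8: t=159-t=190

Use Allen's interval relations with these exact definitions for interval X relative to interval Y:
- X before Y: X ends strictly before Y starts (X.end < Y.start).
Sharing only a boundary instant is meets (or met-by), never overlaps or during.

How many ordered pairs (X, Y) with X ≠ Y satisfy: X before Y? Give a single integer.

Checking all 72 ordered pairs for relation 'before'; matching pairs in alphabetical order:
(task1, task2): task1 before task2 ✓
(task1, task4): task1 before task4 ✓
(task1, task6): task1 before task6 ✓
(task3, task2): task3 before task2 ✓
(task3, task4): task3 before task4 ✓
(task3, task6): task3 before task6 ✓
(task5, task2): task5 before task2 ✓
(task5, task4): task5 before task4 ✓
(task5, task6): task5 before task6 ✓
(task7, task2): task7 before task2 ✓
(task7, task4): task7 before task4 ✓
(task7, task6): task7 before task6 ✓
(task8, task2): task8 before task2 ✓
(task8, task3): task8 before task3 ✓
(task8, task4): task8 before task4 ✓
(task8, task5): task8 before task5 ✓
(task8, task6): task8 before task6 ✓
(task8, task7): task8 before task7 ✓
(task8, task9): task8 before task9 ✓
(task9, task2): task9 before task2 ✓
(task9, task6): task9 before task6 ✓
Count: 21.

21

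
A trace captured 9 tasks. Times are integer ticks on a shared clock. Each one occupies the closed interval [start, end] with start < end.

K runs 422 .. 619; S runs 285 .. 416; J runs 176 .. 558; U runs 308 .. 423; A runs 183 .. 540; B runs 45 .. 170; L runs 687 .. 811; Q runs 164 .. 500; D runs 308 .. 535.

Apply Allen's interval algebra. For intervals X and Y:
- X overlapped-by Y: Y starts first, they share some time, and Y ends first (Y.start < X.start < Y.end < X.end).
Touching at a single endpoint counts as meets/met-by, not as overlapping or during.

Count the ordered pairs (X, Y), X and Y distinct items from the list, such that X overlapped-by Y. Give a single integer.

Checking all 72 ordered pairs for relation 'overlapped-by'; matching pairs in alphabetical order:
(A, Q): A overlapped-by Q ✓
(D, Q): D overlapped-by Q ✓
(D, S): D overlapped-by S ✓
(J, Q): J overlapped-by Q ✓
(K, A): K overlapped-by A ✓
(K, D): K overlapped-by D ✓
(K, J): K overlapped-by J ✓
(K, Q): K overlapped-by Q ✓
(K, U): K overlapped-by U ✓
(Q, B): Q overlapped-by B ✓
(U, S): U overlapped-by S ✓
Count: 11.

11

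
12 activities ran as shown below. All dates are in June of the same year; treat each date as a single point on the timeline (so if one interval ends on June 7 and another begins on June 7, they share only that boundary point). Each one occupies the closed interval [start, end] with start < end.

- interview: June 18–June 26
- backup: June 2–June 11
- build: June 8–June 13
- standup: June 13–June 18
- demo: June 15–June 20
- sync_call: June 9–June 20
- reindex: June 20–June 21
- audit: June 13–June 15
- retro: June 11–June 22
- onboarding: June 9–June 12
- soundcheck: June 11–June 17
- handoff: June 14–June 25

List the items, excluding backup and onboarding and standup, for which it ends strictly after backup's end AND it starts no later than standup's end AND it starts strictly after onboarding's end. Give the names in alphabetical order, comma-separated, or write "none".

audit, demo, handoff, interview

Conditions: its end is strictly after backup's end (X.end > June 11) AND its start is no later than standup's end (X.start <= June 18) AND its start is strictly after onboarding's end (X.start > June 12).
audit: end June 15 > June 11? ✓; start June 13 <= June 18? ✓; start June 13 > June 12? ✓ → yes.
build: end June 13 > June 11? ✓; start June 8 <= June 18? ✓; start June 8 > June 12? ✗ → no.
demo: end June 20 > June 11? ✓; start June 15 <= June 18? ✓; start June 15 > June 12? ✓ → yes.
handoff: end June 25 > June 11? ✓; start June 14 <= June 18? ✓; start June 14 > June 12? ✓ → yes.
interview: end June 26 > June 11? ✓; start June 18 <= June 18? ✓; start June 18 > June 12? ✓ → yes.
reindex: end June 21 > June 11? ✓; start June 20 <= June 18? ✗; start June 20 > June 12? ✓ → no.
retro: end June 22 > June 11? ✓; start June 11 <= June 18? ✓; start June 11 > June 12? ✗ → no.
soundcheck: end June 17 > June 11? ✓; start June 11 <= June 18? ✓; start June 11 > June 12? ✗ → no.
sync_call: end June 20 > June 11? ✓; start June 9 <= June 18? ✓; start June 9 > June 12? ✗ → no.
Result: audit, demo, handoff, interview.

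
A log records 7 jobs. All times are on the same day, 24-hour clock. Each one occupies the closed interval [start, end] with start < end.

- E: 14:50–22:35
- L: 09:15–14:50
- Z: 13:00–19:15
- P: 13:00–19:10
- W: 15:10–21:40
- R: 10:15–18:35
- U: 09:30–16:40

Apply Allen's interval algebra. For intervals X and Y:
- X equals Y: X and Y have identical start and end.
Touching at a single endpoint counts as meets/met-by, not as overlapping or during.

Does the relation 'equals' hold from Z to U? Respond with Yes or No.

Z = [13:00, 19:15], U = [09:30, 16:40].
Actual relation of Z to U: overlapped-by.
Asked whether 'equals' holds → No.

No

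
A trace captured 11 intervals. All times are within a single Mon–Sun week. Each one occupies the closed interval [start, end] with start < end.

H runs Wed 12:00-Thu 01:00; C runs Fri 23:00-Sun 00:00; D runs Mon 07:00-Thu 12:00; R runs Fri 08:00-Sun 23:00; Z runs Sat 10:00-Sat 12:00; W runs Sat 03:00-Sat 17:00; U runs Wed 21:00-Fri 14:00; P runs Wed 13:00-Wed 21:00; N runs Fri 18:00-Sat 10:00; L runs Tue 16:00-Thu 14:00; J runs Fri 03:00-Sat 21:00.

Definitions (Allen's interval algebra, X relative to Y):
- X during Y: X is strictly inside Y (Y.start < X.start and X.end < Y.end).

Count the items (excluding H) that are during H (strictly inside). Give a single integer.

1

Target H = [Wed 12:00, Thu 01:00].
C [Fri 23:00, Sun 00:00] → after → no.
D [Mon 07:00, Thu 12:00] → contains → no.
J [Fri 03:00, Sat 21:00] → after → no.
L [Tue 16:00, Thu 14:00] → contains → no.
N [Fri 18:00, Sat 10:00] → after → no.
P [Wed 13:00, Wed 21:00] → during → counts.
R [Fri 08:00, Sun 23:00] → after → no.
U [Wed 21:00, Fri 14:00] → overlapped-by → no.
W [Sat 03:00, Sat 17:00] → after → no.
Z [Sat 10:00, Sat 12:00] → after → no.
Total: 1.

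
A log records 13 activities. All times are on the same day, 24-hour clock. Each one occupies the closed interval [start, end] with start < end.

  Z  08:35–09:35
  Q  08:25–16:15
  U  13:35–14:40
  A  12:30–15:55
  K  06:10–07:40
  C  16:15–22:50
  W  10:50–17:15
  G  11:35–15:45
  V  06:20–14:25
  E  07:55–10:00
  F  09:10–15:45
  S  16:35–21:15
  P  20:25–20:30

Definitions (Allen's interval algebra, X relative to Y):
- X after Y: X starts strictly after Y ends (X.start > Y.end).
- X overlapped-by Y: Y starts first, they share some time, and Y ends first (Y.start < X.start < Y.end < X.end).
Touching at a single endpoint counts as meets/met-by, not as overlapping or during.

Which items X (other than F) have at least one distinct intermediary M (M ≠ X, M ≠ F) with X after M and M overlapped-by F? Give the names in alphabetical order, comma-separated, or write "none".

Target F = [09:10, 15:45].
Intermediaries M with M overlapped-by F: A, W.
Via A — items with X after A: C, P, S.
Via W — items with X after W: P.
Union: C, P, S.

C, P, S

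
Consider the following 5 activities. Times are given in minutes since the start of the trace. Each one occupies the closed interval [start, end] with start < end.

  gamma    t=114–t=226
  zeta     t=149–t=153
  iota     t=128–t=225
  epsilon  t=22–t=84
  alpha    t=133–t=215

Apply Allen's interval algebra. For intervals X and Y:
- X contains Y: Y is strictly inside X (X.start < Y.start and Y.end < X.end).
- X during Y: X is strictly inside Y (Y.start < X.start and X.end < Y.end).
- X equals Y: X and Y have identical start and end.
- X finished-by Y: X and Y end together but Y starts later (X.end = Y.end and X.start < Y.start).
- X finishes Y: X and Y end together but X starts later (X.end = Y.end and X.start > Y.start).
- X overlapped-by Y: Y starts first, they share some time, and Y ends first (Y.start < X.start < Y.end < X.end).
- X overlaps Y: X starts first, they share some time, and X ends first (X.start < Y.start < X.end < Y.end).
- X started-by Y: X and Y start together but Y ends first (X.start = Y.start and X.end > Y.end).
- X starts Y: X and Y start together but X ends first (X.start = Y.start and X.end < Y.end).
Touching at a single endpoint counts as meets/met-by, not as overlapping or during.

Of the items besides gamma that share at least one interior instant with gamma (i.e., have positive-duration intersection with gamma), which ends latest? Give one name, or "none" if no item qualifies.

Target gamma = [t=114, t=226].
alpha [t=133, t=215] → during → candidate.
epsilon [t=22, t=84] → before → excluded.
iota [t=128, t=225] → during → candidate.
zeta [t=149, t=153] → during → candidate.
Among candidates, latest end is t=225 → iota.

iota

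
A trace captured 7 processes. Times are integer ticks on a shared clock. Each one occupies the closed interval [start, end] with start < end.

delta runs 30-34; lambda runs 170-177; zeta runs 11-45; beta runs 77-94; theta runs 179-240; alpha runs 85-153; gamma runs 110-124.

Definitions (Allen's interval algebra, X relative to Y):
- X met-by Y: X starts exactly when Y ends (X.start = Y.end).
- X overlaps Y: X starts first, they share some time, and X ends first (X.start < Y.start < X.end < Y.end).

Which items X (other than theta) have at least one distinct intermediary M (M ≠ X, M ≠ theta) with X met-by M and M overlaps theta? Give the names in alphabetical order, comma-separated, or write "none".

Target theta = [179, 240].
Intermediaries M with M overlaps theta: none.
Union: none.

none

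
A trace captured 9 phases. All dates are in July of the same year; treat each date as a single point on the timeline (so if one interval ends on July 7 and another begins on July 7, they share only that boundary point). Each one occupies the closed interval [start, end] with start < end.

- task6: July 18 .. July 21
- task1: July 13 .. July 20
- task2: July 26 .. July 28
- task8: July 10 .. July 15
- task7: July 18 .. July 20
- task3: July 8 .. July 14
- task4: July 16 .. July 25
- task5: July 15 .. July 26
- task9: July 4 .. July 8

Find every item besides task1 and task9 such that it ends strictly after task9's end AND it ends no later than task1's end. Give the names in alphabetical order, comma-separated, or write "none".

task3, task7, task8

Conditions: its end is strictly after task9's end (X.end > July 8) AND its end is no later than task1's end (X.end <= July 20).
task2: end July 28 > July 8? ✓; end July 28 <= July 20? ✗ → no.
task3: end July 14 > July 8? ✓; end July 14 <= July 20? ✓ → yes.
task4: end July 25 > July 8? ✓; end July 25 <= July 20? ✗ → no.
task5: end July 26 > July 8? ✓; end July 26 <= July 20? ✗ → no.
task6: end July 21 > July 8? ✓; end July 21 <= July 20? ✗ → no.
task7: end July 20 > July 8? ✓; end July 20 <= July 20? ✓ → yes.
task8: end July 15 > July 8? ✓; end July 15 <= July 20? ✓ → yes.
Result: task3, task7, task8.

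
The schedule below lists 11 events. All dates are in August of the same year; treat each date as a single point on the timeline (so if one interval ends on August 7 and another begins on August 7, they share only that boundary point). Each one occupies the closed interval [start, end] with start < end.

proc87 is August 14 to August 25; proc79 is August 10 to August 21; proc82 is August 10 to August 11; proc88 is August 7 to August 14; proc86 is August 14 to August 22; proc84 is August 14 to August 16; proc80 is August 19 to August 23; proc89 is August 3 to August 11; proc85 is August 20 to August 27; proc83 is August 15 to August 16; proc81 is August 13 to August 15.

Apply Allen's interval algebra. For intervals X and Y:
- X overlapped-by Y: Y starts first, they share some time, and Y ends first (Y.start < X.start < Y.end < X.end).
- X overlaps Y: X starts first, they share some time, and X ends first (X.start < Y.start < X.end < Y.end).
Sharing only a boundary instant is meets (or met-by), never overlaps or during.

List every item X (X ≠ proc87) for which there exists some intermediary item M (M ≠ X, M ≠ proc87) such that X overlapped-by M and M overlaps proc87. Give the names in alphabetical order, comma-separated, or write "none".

Target proc87 = [August 14, August 25].
Intermediaries M with M overlaps proc87: proc79, proc81.
Via proc79 — items with X overlapped-by proc79: proc80, proc85, proc86.
Via proc81 — items with X overlapped-by proc81: proc84, proc86.
Union: proc80, proc84, proc85, proc86.

proc80, proc84, proc85, proc86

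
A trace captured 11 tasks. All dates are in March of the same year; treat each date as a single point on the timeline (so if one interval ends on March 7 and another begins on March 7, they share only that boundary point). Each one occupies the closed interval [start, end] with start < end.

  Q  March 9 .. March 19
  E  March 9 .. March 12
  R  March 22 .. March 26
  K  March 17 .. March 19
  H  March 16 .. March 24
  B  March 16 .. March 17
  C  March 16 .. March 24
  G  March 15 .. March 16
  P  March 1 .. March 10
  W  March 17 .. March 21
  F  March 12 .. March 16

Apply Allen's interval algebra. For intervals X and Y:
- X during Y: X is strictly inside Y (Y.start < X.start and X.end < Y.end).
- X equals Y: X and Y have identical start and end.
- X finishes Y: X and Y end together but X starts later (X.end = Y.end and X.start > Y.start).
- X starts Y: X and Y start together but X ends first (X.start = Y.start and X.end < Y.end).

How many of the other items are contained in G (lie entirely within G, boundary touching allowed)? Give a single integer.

0

Target G = [March 15, March 16].
B [March 16, March 17] → met-by → no.
C [March 16, March 24] → met-by → no.
E [March 9, March 12] → before → no.
F [March 12, March 16] → finished-by → no.
H [March 16, March 24] → met-by → no.
K [March 17, March 19] → after → no.
P [March 1, March 10] → before → no.
Q [March 9, March 19] → contains → no.
R [March 22, March 26] → after → no.
W [March 17, March 21] → after → no.
Total: 0.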